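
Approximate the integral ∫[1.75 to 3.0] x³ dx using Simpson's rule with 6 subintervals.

f(x) = x³
a = 1.75, b = 3.0, n = 6
h = (b - a)/n = 0.208333

Simpson's rule: (h/3)[f(x₀) + 4f(x₁) + 2f(x₂) + ... + f(xₙ)]

x_0 = 1.7500, f(x_0) = 5.359375, coefficient = 1
x_1 = 1.9583, f(x_1) = 7.510344, coefficient = 4
x_2 = 2.1667, f(x_2) = 10.171296, coefficient = 2
x_3 = 2.3750, f(x_3) = 13.396484, coefficient = 4
x_4 = 2.5833, f(x_4) = 17.240162, coefficient = 2
x_5 = 2.7917, f(x_5) = 21.756583, coefficient = 4
x_6 = 3.0000, f(x_6) = 27.000000, coefficient = 1

I ≈ (0.208333/3) × 257.835938 = 17.905273
Exact value: 17.905273
Error: 0.000000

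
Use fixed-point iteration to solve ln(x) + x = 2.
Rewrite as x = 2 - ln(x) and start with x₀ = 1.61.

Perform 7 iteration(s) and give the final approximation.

Equation: ln(x) + x = 2
Fixed-point form: x = 2 - ln(x)
x₀ = 1.61

x_1 = g(1.610000) = 1.523766
x_2 = g(1.523766) = 1.578815
x_3 = g(1.578815) = 1.543325
x_4 = g(1.543325) = 1.566061
x_5 = g(1.566061) = 1.551437
x_6 = g(1.551437) = 1.560819
x_7 = g(1.560819) = 1.554790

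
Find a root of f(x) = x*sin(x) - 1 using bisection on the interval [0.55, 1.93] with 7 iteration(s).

f(x) = x*sin(x) - 1
Initial interval: [0.55, 1.93]

Iteration 1:
  c_1 = (0.550000 + 1.930000)/2 = 1.240000
  f(c_1) = f(1.240000) = 0.172772
  f(a) × f(c) < 0, new interval: [0.550000, 1.240000]
Iteration 2:
  c_2 = (0.550000 + 1.240000)/2 = 0.895000
  f(c_2) = f(0.895000) = -0.301713
  f(a) × f(c) ≥ 0, new interval: [0.895000, 1.240000]
Iteration 3:
  c_3 = (0.895000 + 1.240000)/2 = 1.067500
  f(c_3) = f(1.067500) = -0.064873
  f(a) × f(c) ≥ 0, new interval: [1.067500, 1.240000]
Iteration 4:
  c_4 = (1.067500 + 1.240000)/2 = 1.153750
  f(c_4) = f(1.153750) = 0.054861
  f(a) × f(c) < 0, new interval: [1.067500, 1.153750]
Iteration 5:
  c_5 = (1.067500 + 1.153750)/2 = 1.110625
  f(c_5) = f(1.110625) = -0.004906
  f(a) × f(c) ≥ 0, new interval: [1.110625, 1.153750]
Iteration 6:
  c_6 = (1.110625 + 1.153750)/2 = 1.132188
  f(c_6) = f(1.132188) = 0.025018
  f(a) × f(c) < 0, new interval: [1.110625, 1.132188]
Iteration 7:
  c_7 = (1.110625 + 1.132188)/2 = 1.121406
  f(c_7) = f(1.121406) = 0.010064
  f(a) × f(c) < 0, new interval: [1.110625, 1.121406]

After 7 iteration(s), the approximation is c_7 = 1.121406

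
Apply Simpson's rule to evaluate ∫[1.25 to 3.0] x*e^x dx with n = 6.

f(x) = x*e^x
a = 1.25, b = 3.0, n = 6
h = (b - a)/n = 0.291667

Simpson's rule: (h/3)[f(x₀) + 4f(x₁) + 2f(x₂) + ... + f(xₙ)]

x_0 = 1.2500, f(x_0) = 4.362929, coefficient = 1
x_1 = 1.5417, f(x_1) = 7.203239, coefficient = 4
x_2 = 1.8333, f(x_2) = 11.466952, coefficient = 2
x_3 = 2.1250, f(x_3) = 17.792407, coefficient = 4
x_4 = 2.4167, f(x_4) = 27.087053, coefficient = 2
x_5 = 2.7083, f(x_5) = 40.636504, coefficient = 4
x_6 = 3.0000, f(x_6) = 60.256611, coefficient = 1

I ≈ (0.291667/3) × 404.256147 = 39.302681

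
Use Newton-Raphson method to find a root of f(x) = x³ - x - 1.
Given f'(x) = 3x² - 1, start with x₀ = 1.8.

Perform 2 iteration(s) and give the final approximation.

f(x) = x³ - x - 1
f'(x) = 3x² - 1
x₀ = 1.8

Newton-Raphson formula: x_{n+1} = x_n - f(x_n)/f'(x_n)

Iteration 1:
  f(1.800000) = 3.032000
  f'(1.800000) = 8.720000
  x_1 = 1.800000 - 3.032000/8.720000 = 1.452294
Iteration 2:
  f(1.452294) = 0.610821
  f'(1.452294) = 5.327470
  x_2 = 1.452294 - 0.610821/5.327470 = 1.337639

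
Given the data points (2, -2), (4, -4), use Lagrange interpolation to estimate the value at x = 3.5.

Lagrange interpolation formula:
P(x) = Σ yᵢ × Lᵢ(x)
where Lᵢ(x) = Π_{j≠i} (x - xⱼ)/(xᵢ - xⱼ)

L_0(3.5) = (3.5 - 4)/(2 - 4) = 0.250000
L_1(3.5) = (3.5 - 2)/(4 - 2) = 0.750000

P(3.5) = (-2)×L_0(3.5) + (-4)×L_1(3.5)
P(3.5) = -3.500000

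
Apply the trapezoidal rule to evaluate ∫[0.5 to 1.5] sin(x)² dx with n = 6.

f(x) = sin(x)²
a = 0.5, b = 1.5, n = 6
h = (b - a)/n = 0.166667

Trapezoidal rule: (h/2)[f(x₀) + 2f(x₁) + 2f(x₂) + ... + f(xₙ)]

x_0 = 0.5000, f(x_0) = 0.229849, coefficient = 1
x_1 = 0.6667, f(x_1) = 0.382381, coefficient = 2
x_2 = 0.8333, f(x_2) = 0.547862, coefficient = 2
x_3 = 1.0000, f(x_3) = 0.708073, coefficient = 2
x_4 = 1.1667, f(x_4) = 0.845379, coefficient = 2
x_5 = 1.3333, f(x_5) = 0.944663, coefficient = 2
x_6 = 1.5000, f(x_6) = 0.994996, coefficient = 1

I ≈ (0.166667/2) × 8.081563 = 0.673464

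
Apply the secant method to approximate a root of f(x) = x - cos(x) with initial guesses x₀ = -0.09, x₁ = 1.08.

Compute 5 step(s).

f(x) = x - cos(x)
x₀ = -0.09, x₁ = 1.08

Secant formula: x_{n+1} = x_n - f(x_n)(x_n - x_{n-1})/(f(x_n) - f(x_{n-1}))

Iteration 1:
  f(-0.090000) = -1.085953
  f(1.080000) = 0.608672
  x_2 = 1.080000 - 0.608672×(1.080000 - (-0.090000))/(0.608672 - (-1.085953))
       = 0.659762
Iteration 2:
  f(1.080000) = 0.608672
  f(0.659762) = -0.130376
  x_3 = 0.659762 - (-0.130376)×(0.659762 - 1.080000)/(-0.130376 - 0.608672)
       = 0.733897
Iteration 3:
  f(0.659762) = -0.130376
  f(0.733897) = -0.008674
  x_4 = 0.733897 - (-0.008674)×(0.733897 - 0.659762)/(-0.008674 - (-0.130376))
       = 0.739180
Iteration 4:
  f(0.733897) = -0.008674
  f(0.739180) = 0.000159
  x_5 = 0.739180 - 0.000159×(0.739180 - 0.733897)/(0.000159 - (-0.008674))
       = 0.739085
Iteration 5:
  f(0.739180) = 0.000159
  f(0.739085) = 0.000000
  x_6 = 0.739085 - 0.000000×(0.739085 - 0.739180)/(0.000000 - 0.000159)
       = 0.739085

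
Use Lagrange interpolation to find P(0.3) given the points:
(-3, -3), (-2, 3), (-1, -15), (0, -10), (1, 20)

Lagrange interpolation formula:
P(x) = Σ yᵢ × Lᵢ(x)
where Lᵢ(x) = Π_{j≠i} (x - xⱼ)/(xᵢ - xⱼ)

L_0(0.3) = (0.3 - (-2))/(-3 - (-2)) × (0.3 - (-1))/(-3 - (-1)) × (0.3 - 0)/(-3 - 0) × (0.3 - 1)/(-3 - 1) = -0.026162
L_1(0.3) = (0.3 - (-3))/(-2 - (-3)) × (0.3 - (-1))/(-2 - (-1)) × (0.3 - 0)/(-2 - 0) × (0.3 - 1)/(-2 - 1) = 0.150150
L_2(0.3) = (0.3 - (-3))/(-1 - (-3)) × (0.3 - (-2))/(-1 - (-2)) × (0.3 - 0)/(-1 - 0) × (0.3 - 1)/(-1 - 1) = -0.398475
L_3(0.3) = (0.3 - (-3))/(0 - (-3)) × (0.3 - (-2))/(0 - (-2)) × (0.3 - (-1))/(0 - (-1)) × (0.3 - 1)/(0 - 1) = 1.151150
L_4(0.3) = (0.3 - (-3))/(1 - (-3)) × (0.3 - (-2))/(1 - (-2)) × (0.3 - (-1))/(1 - (-1)) × (0.3 - 0)/(1 - 0) = 0.123337

P(0.3) = (-3)×L_0(0.3) + 3×L_1(0.3) + (-15)×L_2(0.3) + (-10)×L_3(0.3) + 20×L_4(0.3)
P(0.3) = -2.538687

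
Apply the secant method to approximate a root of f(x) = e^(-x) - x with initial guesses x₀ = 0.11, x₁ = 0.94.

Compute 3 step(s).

f(x) = e^(-x) - x
x₀ = 0.11, x₁ = 0.94

Secant formula: x_{n+1} = x_n - f(x_n)(x_n - x_{n-1})/(f(x_n) - f(x_{n-1}))

Iteration 1:
  f(0.110000) = 0.785834
  f(0.940000) = -0.549372
  x_2 = 0.940000 - (-0.549372)×(0.940000 - 0.110000)/(-0.549372 - 0.785834)
       = 0.598496
Iteration 2:
  f(0.940000) = -0.549372
  f(0.598496) = -0.048858
  x_3 = 0.598496 - (-0.048858)×(0.598496 - 0.940000)/(-0.048858 - (-0.549372))
       = 0.565160
Iteration 3:
  f(0.598496) = -0.048858
  f(0.565160) = 0.003110
  x_4 = 0.565160 - 0.003110×(0.565160 - 0.598496)/(0.003110 - (-0.048858))
       = 0.567154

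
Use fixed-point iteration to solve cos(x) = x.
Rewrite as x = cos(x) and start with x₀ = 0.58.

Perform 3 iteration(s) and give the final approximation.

Equation: cos(x) = x
Fixed-point form: x = cos(x)
x₀ = 0.58

x_1 = g(0.580000) = 0.836463
x_2 = g(0.836463) = 0.670093
x_3 = g(0.670093) = 0.783764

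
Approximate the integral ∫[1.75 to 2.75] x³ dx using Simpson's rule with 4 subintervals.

f(x) = x³
a = 1.75, b = 2.75, n = 4
h = (b - a)/n = 0.250000

Simpson's rule: (h/3)[f(x₀) + 4f(x₁) + 2f(x₂) + ... + f(xₙ)]

x_0 = 1.7500, f(x_0) = 5.359375, coefficient = 1
x_1 = 2.0000, f(x_1) = 8.000000, coefficient = 4
x_2 = 2.2500, f(x_2) = 11.390625, coefficient = 2
x_3 = 2.5000, f(x_3) = 15.625000, coefficient = 4
x_4 = 2.7500, f(x_4) = 20.796875, coefficient = 1

I ≈ (0.250000/3) × 143.437500 = 11.953125
Exact value: 11.953125
Error: 0.000000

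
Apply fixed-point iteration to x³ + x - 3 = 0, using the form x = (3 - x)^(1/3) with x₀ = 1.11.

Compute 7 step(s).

Equation: x³ + x - 3 = 0
Fixed-point form: x = (3 - x)^(1/3)
x₀ = 1.11

x_1 = g(1.110000) = 1.236386
x_2 = g(1.236386) = 1.208188
x_3 = g(1.208188) = 1.214593
x_4 = g(1.214593) = 1.213144
x_5 = g(1.213144) = 1.213472
x_6 = g(1.213472) = 1.213398
x_7 = g(1.213398) = 1.213415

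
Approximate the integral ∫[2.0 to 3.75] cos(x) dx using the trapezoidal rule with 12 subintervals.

f(x) = cos(x)
a = 2.0, b = 3.75, n = 12
h = (b - a)/n = 0.145833

Trapezoidal rule: (h/2)[f(x₀) + 2f(x₁) + 2f(x₂) + ... + f(xₙ)]

x_0 = 2.0000, f(x_0) = -0.416147, coefficient = 1
x_1 = 2.1458, f(x_1) = -0.543866, coefficient = 2
x_2 = 2.2917, f(x_2) = -0.660039, coefficient = 2
x_3 = 2.4375, f(x_3) = -0.762199, coefficient = 2
x_4 = 2.5833, f(x_4) = -0.848178, coefficient = 2
x_5 = 2.7292, f(x_5) = -0.916151, coefficient = 2
x_6 = 2.8750, f(x_6) = -0.964674, coefficient = 2
x_7 = 3.0208, f(x_7) = -0.992717, coefficient = 2
x_8 = 3.1667, f(x_8) = -0.999686, coefficient = 2
x_9 = 3.3125, f(x_9) = -0.985431, coefficient = 2
x_10 = 3.4583, f(x_10) = -0.950256, coefficient = 2
x_11 = 3.6042, f(x_11) = -0.894907, coefficient = 2
x_12 = 3.7500, f(x_12) = -0.820559, coefficient = 1

I ≈ (0.145833/2) × -20.272914 = -1.478233
Exact value: -1.480859
Error: 0.002625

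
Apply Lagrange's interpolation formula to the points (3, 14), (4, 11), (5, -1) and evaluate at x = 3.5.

Lagrange interpolation formula:
P(x) = Σ yᵢ × Lᵢ(x)
where Lᵢ(x) = Π_{j≠i} (x - xⱼ)/(xᵢ - xⱼ)

L_0(3.5) = (3.5 - 4)/(3 - 4) × (3.5 - 5)/(3 - 5) = 0.375000
L_1(3.5) = (3.5 - 3)/(4 - 3) × (3.5 - 5)/(4 - 5) = 0.750000
L_2(3.5) = (3.5 - 3)/(5 - 3) × (3.5 - 4)/(5 - 4) = -0.125000

P(3.5) = 14×L_0(3.5) + 11×L_1(3.5) + (-1)×L_2(3.5)
P(3.5) = 13.625000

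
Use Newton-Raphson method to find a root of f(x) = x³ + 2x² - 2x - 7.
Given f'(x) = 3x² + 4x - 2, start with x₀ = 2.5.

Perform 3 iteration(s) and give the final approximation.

f(x) = x³ + 2x² - 2x - 7
f'(x) = 3x² + 4x - 2
x₀ = 2.5

Newton-Raphson formula: x_{n+1} = x_n - f(x_n)/f'(x_n)

Iteration 1:
  f(2.500000) = 16.125000
  f'(2.500000) = 26.750000
  x_1 = 2.500000 - 16.125000/26.750000 = 1.897196
Iteration 2:
  f(1.897196) = 3.232995
  f'(1.897196) = 16.386846
  x_2 = 1.897196 - 3.232995/16.386846 = 1.699904
Iteration 3:
  f(1.699904) = 0.291709
  f'(1.699904) = 13.468639
  x_3 = 1.699904 - 0.291709/13.468639 = 1.678246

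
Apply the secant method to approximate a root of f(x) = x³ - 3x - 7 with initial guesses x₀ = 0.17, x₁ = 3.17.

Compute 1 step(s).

f(x) = x³ - 3x - 7
x₀ = 0.17, x₁ = 3.17

Secant formula: x_{n+1} = x_n - f(x_n)(x_n - x_{n-1})/(f(x_n) - f(x_{n-1}))

Iteration 1:
  f(0.170000) = -7.505087
  f(3.170000) = 15.345013
  x_2 = 3.170000 - 15.345013×(3.170000 - 0.170000)/(15.345013 - (-7.505087))
       = 1.155346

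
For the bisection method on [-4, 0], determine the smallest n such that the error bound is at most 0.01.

We need (b-a)/2^n ≤ 0.01
(0 - (-4))/2^n ≤ 0.01
4/2^n ≤ 0.01
2^n ≥ 400
n ≥ log₂(400) = 8.64
n ≥ 9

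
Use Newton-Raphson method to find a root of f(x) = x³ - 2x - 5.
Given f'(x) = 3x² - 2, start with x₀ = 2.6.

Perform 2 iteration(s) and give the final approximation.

f(x) = x³ - 2x - 5
f'(x) = 3x² - 2
x₀ = 2.6

Newton-Raphson formula: x_{n+1} = x_n - f(x_n)/f'(x_n)

Iteration 1:
  f(2.600000) = 7.376000
  f'(2.600000) = 18.280000
  x_1 = 2.600000 - 7.376000/18.280000 = 2.196499
Iteration 2:
  f(2.196499) = 1.204247
  f'(2.196499) = 12.473822
  x_2 = 2.196499 - 1.204247/12.473822 = 2.099957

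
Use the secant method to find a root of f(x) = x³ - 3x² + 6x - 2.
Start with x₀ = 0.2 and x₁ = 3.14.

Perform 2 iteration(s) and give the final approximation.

f(x) = x³ - 3x² + 6x - 2
x₀ = 0.2, x₁ = 3.14

Secant formula: x_{n+1} = x_n - f(x_n)(x_n - x_{n-1})/(f(x_n) - f(x_{n-1}))

Iteration 1:
  f(0.200000) = -0.912000
  f(3.140000) = 18.220344
  x_2 = 3.140000 - 18.220344×(3.140000 - 0.200000)/(18.220344 - (-0.912000))
       = 0.340144
Iteration 2:
  f(3.140000) = 18.220344
  f(0.340144) = -0.266877
  x_3 = 0.340144 - (-0.266877)×(0.340144 - 3.140000)/(-0.266877 - 18.220344)
       = 0.380562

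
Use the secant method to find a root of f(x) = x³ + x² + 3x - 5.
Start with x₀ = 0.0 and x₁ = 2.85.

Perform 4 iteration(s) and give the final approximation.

f(x) = x³ + x² + 3x - 5
x₀ = 0.0, x₁ = 2.85

Secant formula: x_{n+1} = x_n - f(x_n)(x_n - x_{n-1})/(f(x_n) - f(x_{n-1}))

Iteration 1:
  f(0.000000) = -5.000000
  f(2.850000) = 34.821625
  x_2 = 2.850000 - 34.821625×(2.850000 - 0.000000)/(34.821625 - (-5.000000))
       = 0.357846
Iteration 2:
  f(2.850000) = 34.821625
  f(0.357846) = -3.752586
  x_3 = 0.357846 - (-3.752586)×(0.357846 - 2.850000)/(-3.752586 - 34.821625)
       = 0.600288
Iteration 3:
  f(0.357846) = -3.752586
  f(0.600288) = -2.622479
  x_4 = 0.600288 - (-2.622479)×(0.600288 - 0.357846)/(-2.622479 - (-3.752586))
       = 1.162890
Iteration 4:
  f(0.600288) = -2.622479
  f(1.162890) = 1.413570
  x_5 = 1.162890 - 1.413570×(1.162890 - 0.600288)/(1.413570 - (-2.622479))
       = 0.965846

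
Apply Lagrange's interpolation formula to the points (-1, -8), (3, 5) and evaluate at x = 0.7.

Lagrange interpolation formula:
P(x) = Σ yᵢ × Lᵢ(x)
where Lᵢ(x) = Π_{j≠i} (x - xⱼ)/(xᵢ - xⱼ)

L_0(0.7) = (0.7 - 3)/(-1 - 3) = 0.575000
L_1(0.7) = (0.7 - (-1))/(3 - (-1)) = 0.425000

P(0.7) = (-8)×L_0(0.7) + 5×L_1(0.7)
P(0.7) = -2.475000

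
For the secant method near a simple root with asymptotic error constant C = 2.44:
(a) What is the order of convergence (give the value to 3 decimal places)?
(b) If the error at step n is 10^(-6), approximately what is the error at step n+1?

(a) Secant method has superlinear convergence with order φ = (1+√5)/2 ≈ 1.618.
    This means |e_{n+1}| ≈ C|e_n|^1.618.

(b) With |e_n| = 10^(-6) and C = 2.44:
    |e_{n+1}| ≈ 2.44 × (10^(-6))^1.618 = 2.44 × 10^(-9.71)

(a) ≈ 1.618 (golden ratio); (b) |e_{n+1}| ≈ 4.777e-10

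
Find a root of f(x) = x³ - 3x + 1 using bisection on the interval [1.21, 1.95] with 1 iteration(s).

f(x) = x³ - 3x + 1
Initial interval: [1.21, 1.95]

Iteration 1:
  c_1 = (1.210000 + 1.950000)/2 = 1.580000
  f(c_1) = f(1.580000) = 0.204312
  f(a) × f(c) < 0, new interval: [1.210000, 1.580000]

After 1 iteration(s), the approximation is c_1 = 1.580000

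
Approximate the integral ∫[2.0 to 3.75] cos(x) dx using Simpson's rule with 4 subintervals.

f(x) = cos(x)
a = 2.0, b = 3.75, n = 4
h = (b - a)/n = 0.437500

Simpson's rule: (h/3)[f(x₀) + 4f(x₁) + 2f(x₂) + ... + f(xₙ)]

x_0 = 2.0000, f(x_0) = -0.416147, coefficient = 1
x_1 = 2.4375, f(x_1) = -0.762199, coefficient = 4
x_2 = 2.8750, f(x_2) = -0.964674, coefficient = 2
x_3 = 3.3125, f(x_3) = -0.985431, coefficient = 4
x_4 = 3.7500, f(x_4) = -0.820559, coefficient = 1

I ≈ (0.437500/3) × -10.156575 = -1.481167
Exact value: -1.480859
Error: 0.000308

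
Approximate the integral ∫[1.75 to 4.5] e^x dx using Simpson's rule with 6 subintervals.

f(x) = e^x
a = 1.75, b = 4.5, n = 6
h = (b - a)/n = 0.458333

Simpson's rule: (h/3)[f(x₀) + 4f(x₁) + 2f(x₂) + ... + f(xₙ)]

x_0 = 1.7500, f(x_0) = 5.754603, coefficient = 1
x_1 = 2.2083, f(x_1) = 9.100536, coefficient = 4
x_2 = 2.6667, f(x_2) = 14.391916, coefficient = 2
x_3 = 3.1250, f(x_3) = 22.759895, coefficient = 4
x_4 = 3.5833, f(x_4) = 35.993319, coefficient = 2
x_5 = 4.0417, f(x_5) = 56.921132, coefficient = 4
x_6 = 4.5000, f(x_6) = 90.017131, coefficient = 1

I ≈ (0.458333/3) × 551.668458 = 84.282681
Exact value: 84.262529
Error: 0.020153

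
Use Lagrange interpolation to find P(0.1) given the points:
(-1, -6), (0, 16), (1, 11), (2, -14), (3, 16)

Lagrange interpolation formula:
P(x) = Σ yᵢ × Lᵢ(x)
where Lᵢ(x) = Π_{j≠i} (x - xⱼ)/(xᵢ - xⱼ)

L_0(0.1) = (0.1 - 0)/(-1 - 0) × (0.1 - 1)/(-1 - 1) × (0.1 - 2)/(-1 - 2) × (0.1 - 3)/(-1 - 3) = -0.020663
L_1(0.1) = (0.1 - (-1))/(0 - (-1)) × (0.1 - 1)/(0 - 1) × (0.1 - 2)/(0 - 2) × (0.1 - 3)/(0 - 3) = 0.909150
L_2(0.1) = (0.1 - (-1))/(1 - (-1)) × (0.1 - 0)/(1 - 0) × (0.1 - 2)/(1 - 2) × (0.1 - 3)/(1 - 3) = 0.151525
L_3(0.1) = (0.1 - (-1))/(2 - (-1)) × (0.1 - 0)/(2 - 0) × (0.1 - 1)/(2 - 1) × (0.1 - 3)/(2 - 3) = -0.047850
L_4(0.1) = (0.1 - (-1))/(3 - (-1)) × (0.1 - 0)/(3 - 0) × (0.1 - 1)/(3 - 1) × (0.1 - 2)/(3 - 2) = 0.007838

P(0.1) = (-6)×L_0(0.1) + 16×L_1(0.1) + 11×L_2(0.1) + (-14)×L_3(0.1) + 16×L_4(0.1)
P(0.1) = 17.132450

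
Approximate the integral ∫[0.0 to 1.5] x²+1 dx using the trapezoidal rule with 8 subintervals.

f(x) = x²+1
a = 0.0, b = 1.5, n = 8
h = (b - a)/n = 0.187500

Trapezoidal rule: (h/2)[f(x₀) + 2f(x₁) + 2f(x₂) + ... + f(xₙ)]

x_0 = 0.0000, f(x_0) = 1.000000, coefficient = 1
x_1 = 0.1875, f(x_1) = 1.035156, coefficient = 2
x_2 = 0.3750, f(x_2) = 1.140625, coefficient = 2
x_3 = 0.5625, f(x_3) = 1.316406, coefficient = 2
x_4 = 0.7500, f(x_4) = 1.562500, coefficient = 2
x_5 = 0.9375, f(x_5) = 1.878906, coefficient = 2
x_6 = 1.1250, f(x_6) = 2.265625, coefficient = 2
x_7 = 1.3125, f(x_7) = 2.722656, coefficient = 2
x_8 = 1.5000, f(x_8) = 3.250000, coefficient = 1

I ≈ (0.187500/2) × 28.093750 = 2.633789
Exact value: 2.625000
Error: 0.008789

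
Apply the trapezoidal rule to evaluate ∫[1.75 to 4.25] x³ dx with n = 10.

f(x) = x³
a = 1.75, b = 4.25, n = 10
h = (b - a)/n = 0.250000

Trapezoidal rule: (h/2)[f(x₀) + 2f(x₁) + 2f(x₂) + ... + f(xₙ)]

x_0 = 1.7500, f(x_0) = 5.359375, coefficient = 1
x_1 = 2.0000, f(x_1) = 8.000000, coefficient = 2
x_2 = 2.2500, f(x_2) = 11.390625, coefficient = 2
x_3 = 2.5000, f(x_3) = 15.625000, coefficient = 2
x_4 = 2.7500, f(x_4) = 20.796875, coefficient = 2
x_5 = 3.0000, f(x_5) = 27.000000, coefficient = 2
x_6 = 3.2500, f(x_6) = 34.328125, coefficient = 2
x_7 = 3.5000, f(x_7) = 42.875000, coefficient = 2
x_8 = 3.7500, f(x_8) = 52.734375, coefficient = 2
x_9 = 4.0000, f(x_9) = 64.000000, coefficient = 2
x_10 = 4.2500, f(x_10) = 76.765625, coefficient = 1

I ≈ (0.250000/2) × 635.625000 = 79.453125
Exact value: 79.218750
Error: 0.234375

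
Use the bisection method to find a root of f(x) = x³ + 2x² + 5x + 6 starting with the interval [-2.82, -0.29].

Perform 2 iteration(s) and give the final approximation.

f(x) = x³ + 2x² + 5x + 6
Initial interval: [-2.82, -0.29]

Iteration 1:
  c_1 = (-2.820000 + (-0.290000))/2 = -1.555000
  f(c_1) = f(-1.555000) = -0.698979
  f(a) × f(c) ≥ 0, new interval: [-1.555000, -0.290000]
Iteration 2:
  c_2 = (-1.555000 + (-0.290000))/2 = -0.922500
  f(c_2) = f(-0.922500) = 2.304459
  f(a) × f(c) < 0, new interval: [-1.555000, -0.922500]

After 2 iteration(s), the approximation is c_2 = -0.922500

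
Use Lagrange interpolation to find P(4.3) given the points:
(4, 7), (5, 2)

Lagrange interpolation formula:
P(x) = Σ yᵢ × Lᵢ(x)
where Lᵢ(x) = Π_{j≠i} (x - xⱼ)/(xᵢ - xⱼ)

L_0(4.3) = (4.3 - 5)/(4 - 5) = 0.700000
L_1(4.3) = (4.3 - 4)/(5 - 4) = 0.300000

P(4.3) = 7×L_0(4.3) + 2×L_1(4.3)
P(4.3) = 5.500000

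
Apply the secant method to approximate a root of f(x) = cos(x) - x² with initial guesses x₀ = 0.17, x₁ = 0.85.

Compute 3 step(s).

f(x) = cos(x) - x²
x₀ = 0.17, x₁ = 0.85

Secant formula: x_{n+1} = x_n - f(x_n)(x_n - x_{n-1})/(f(x_n) - f(x_{n-1}))

Iteration 1:
  f(0.170000) = 0.956685
  f(0.850000) = -0.062517
  x_2 = 0.850000 - (-0.062517)×(0.850000 - 0.170000)/(-0.062517 - 0.956685)
       = 0.808289
Iteration 2:
  f(0.850000) = -0.062517
  f(0.808289) = 0.037405
  x_3 = 0.808289 - 0.037405×(0.808289 - 0.850000)/(0.037405 - (-0.062517))
       = 0.823903
Iteration 3:
  f(0.808289) = 0.037405
  f(0.823903) = 0.000545
  x_4 = 0.823903 - 0.000545×(0.823903 - 0.808289)/(0.000545 - 0.037405)
       = 0.824134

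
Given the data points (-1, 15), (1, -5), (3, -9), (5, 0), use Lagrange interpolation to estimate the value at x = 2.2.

Lagrange interpolation formula:
P(x) = Σ yᵢ × Lᵢ(x)
where Lᵢ(x) = Π_{j≠i} (x - xⱼ)/(xᵢ - xⱼ)

L_0(2.2) = (2.2 - 1)/(-1 - 1) × (2.2 - 3)/(-1 - 3) × (2.2 - 5)/(-1 - 5) = -0.056000
L_1(2.2) = (2.2 - (-1))/(1 - (-1)) × (2.2 - 3)/(1 - 3) × (2.2 - 5)/(1 - 5) = 0.448000
L_2(2.2) = (2.2 - (-1))/(3 - (-1)) × (2.2 - 1)/(3 - 1) × (2.2 - 5)/(3 - 5) = 0.672000
L_3(2.2) = (2.2 - (-1))/(5 - (-1)) × (2.2 - 1)/(5 - 1) × (2.2 - 3)/(5 - 3) = -0.064000

P(2.2) = 15×L_0(2.2) + (-5)×L_1(2.2) + (-9)×L_2(2.2) + 0×L_3(2.2)
P(2.2) = -9.128000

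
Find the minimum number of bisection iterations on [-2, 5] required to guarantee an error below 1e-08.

We need (b-a)/2^n ≤ 1e-08
(5 - (-2))/2^n ≤ 1e-08
7/2^n ≤ 1e-08
2^n ≥ 700000000
n ≥ log₂(700000000) = 29.38
n ≥ 30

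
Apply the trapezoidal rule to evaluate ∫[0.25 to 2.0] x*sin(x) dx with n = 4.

f(x) = x*sin(x)
a = 0.25, b = 2.0, n = 4
h = (b - a)/n = 0.437500

Trapezoidal rule: (h/2)[f(x₀) + 2f(x₁) + 2f(x₂) + ... + f(xₙ)]

x_0 = 0.2500, f(x_0) = 0.061851, coefficient = 1
x_1 = 0.6875, f(x_1) = 0.436292, coefficient = 2
x_2 = 1.1250, f(x_2) = 1.015051, coefficient = 2
x_3 = 1.5625, f(x_3) = 1.562446, coefficient = 2
x_4 = 2.0000, f(x_4) = 1.818595, coefficient = 1

I ≈ (0.437500/2) × 7.908025 = 1.729880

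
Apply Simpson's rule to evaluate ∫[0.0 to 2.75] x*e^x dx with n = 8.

f(x) = x*e^x
a = 0.0, b = 2.75, n = 8
h = (b - a)/n = 0.343750

Simpson's rule: (h/3)[f(x₀) + 4f(x₁) + 2f(x₂) + ... + f(xₙ)]

x_0 = 0.0000, f(x_0) = 0.000000, coefficient = 1
x_1 = 0.3438, f(x_1) = 0.484765, coefficient = 4
x_2 = 0.6875, f(x_2) = 1.367257, coefficient = 2
x_3 = 1.0312, f(x_3) = 2.892212, coefficient = 4
x_4 = 1.3750, f(x_4) = 5.438230, coefficient = 2
x_5 = 1.7188, f(x_5) = 9.586418, coefficient = 4
x_6 = 2.0625, f(x_6) = 16.222819, coefficient = 2
x_7 = 2.4062, f(x_7) = 26.690816, coefficient = 4
x_8 = 2.7500, f(x_8) = 43.017238, coefficient = 1

I ≈ (0.343750/3) × 247.690694 = 28.381225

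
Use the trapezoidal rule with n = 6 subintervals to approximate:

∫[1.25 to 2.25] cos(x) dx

f(x) = cos(x)
a = 1.25, b = 2.25, n = 6
h = (b - a)/n = 0.166667

Trapezoidal rule: (h/2)[f(x₀) + 2f(x₁) + 2f(x₂) + ... + f(xₙ)]

x_0 = 1.2500, f(x_0) = 0.315322, coefficient = 1
x_1 = 1.4167, f(x_1) = 0.153520, coefficient = 2
x_2 = 1.5833, f(x_2) = -0.012537, coefficient = 2
x_3 = 1.7500, f(x_3) = -0.178246, coefficient = 2
x_4 = 1.9167, f(x_4) = -0.339016, coefficient = 2
x_5 = 2.0833, f(x_5) = -0.490390, coefficient = 2
x_6 = 2.2500, f(x_6) = -0.628174, coefficient = 1

I ≈ (0.166667/2) × -2.046187 = -0.170516
Exact value: -0.170911
Error: 0.000396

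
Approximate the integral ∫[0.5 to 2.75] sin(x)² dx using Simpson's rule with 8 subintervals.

f(x) = sin(x)²
a = 0.5, b = 2.75, n = 8
h = (b - a)/n = 0.281250

Simpson's rule: (h/3)[f(x₀) + 4f(x₁) + 2f(x₂) + ... + f(xₙ)]

x_0 = 0.5000, f(x_0) = 0.229849, coefficient = 1
x_1 = 0.7812, f(x_1) = 0.495852, coefficient = 4
x_2 = 1.0625, f(x_2) = 0.763133, coefficient = 2
x_3 = 1.3438, f(x_3) = 0.949330, coefficient = 4
x_4 = 1.6250, f(x_4) = 0.997065, coefficient = 2
x_5 = 1.9062, f(x_5) = 0.891629, coefficient = 4
x_6 = 2.1875, f(x_6) = 0.665512, coefficient = 2
x_7 = 2.4688, f(x_7) = 0.388393, coefficient = 4
x_8 = 2.7500, f(x_8) = 0.145665, coefficient = 1

I ≈ (0.281250/3) × 16.127747 = 1.511976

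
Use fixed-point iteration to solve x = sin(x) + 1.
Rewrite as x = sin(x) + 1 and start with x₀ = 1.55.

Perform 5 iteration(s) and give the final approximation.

Equation: x = sin(x) + 1
Fixed-point form: x = sin(x) + 1
x₀ = 1.55

x_1 = g(1.550000) = 1.999784
x_2 = g(1.999784) = 1.909387
x_3 = g(1.909387) = 1.943224
x_4 = g(1.943224) = 1.931447
x_5 = g(1.931447) = 1.935667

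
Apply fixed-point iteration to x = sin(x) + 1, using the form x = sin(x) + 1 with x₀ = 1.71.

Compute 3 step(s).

Equation: x = sin(x) + 1
Fixed-point form: x = sin(x) + 1
x₀ = 1.71

x_1 = g(1.710000) = 1.990327
x_2 = g(1.990327) = 1.913280
x_3 = g(1.913280) = 1.941923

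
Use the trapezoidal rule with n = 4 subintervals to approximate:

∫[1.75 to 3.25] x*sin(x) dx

f(x) = x*sin(x)
a = 1.75, b = 3.25, n = 4
h = (b - a)/n = 0.375000

Trapezoidal rule: (h/2)[f(x₀) + 2f(x₁) + 2f(x₂) + ... + f(xₙ)]

x_0 = 1.7500, f(x_0) = 1.721975, coefficient = 1
x_1 = 2.1250, f(x_1) = 1.806930, coefficient = 2
x_2 = 2.5000, f(x_2) = 1.496180, coefficient = 2
x_3 = 2.8750, f(x_3) = 0.757407, coefficient = 2
x_4 = 3.2500, f(x_4) = -0.351634, coefficient = 1

I ≈ (0.375000/2) × 9.491376 = 1.779633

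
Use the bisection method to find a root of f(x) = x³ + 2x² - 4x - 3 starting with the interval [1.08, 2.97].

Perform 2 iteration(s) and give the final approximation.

f(x) = x³ + 2x² - 4x - 3
Initial interval: [1.08, 2.97]

Iteration 1:
  c_1 = (1.080000 + 2.970000)/2 = 2.025000
  f(c_1) = f(2.025000) = 5.405016
  f(a) × f(c) < 0, new interval: [1.080000, 2.025000]
Iteration 2:
  c_2 = (1.080000 + 2.025000)/2 = 1.552500
  f(c_2) = f(1.552500) = -0.647565
  f(a) × f(c) ≥ 0, new interval: [1.552500, 2.025000]

After 2 iteration(s), the approximation is c_2 = 1.552500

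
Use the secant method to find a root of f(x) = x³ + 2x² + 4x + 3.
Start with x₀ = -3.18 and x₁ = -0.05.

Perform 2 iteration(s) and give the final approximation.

f(x) = x³ + 2x² + 4x + 3
x₀ = -3.18, x₁ = -0.05

Secant formula: x_{n+1} = x_n - f(x_n)(x_n - x_{n-1})/(f(x_n) - f(x_{n-1}))

Iteration 1:
  f(-3.180000) = -21.652632
  f(-0.050000) = 2.804875
  x_2 = -0.050000 - 2.804875×(-0.050000 - (-3.180000))/(2.804875 - (-21.652632))
       = -0.408960
Iteration 2:
  f(-0.050000) = 2.804875
  f(-0.408960) = 1.630260
  x_3 = -0.408960 - 1.630260×(-0.408960 - (-0.050000))/(1.630260 - 2.804875)
       = -0.907163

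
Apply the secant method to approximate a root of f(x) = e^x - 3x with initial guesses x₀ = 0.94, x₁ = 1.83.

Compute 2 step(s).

f(x) = e^x - 3x
x₀ = 0.94, x₁ = 1.83

Secant formula: x_{n+1} = x_n - f(x_n)(x_n - x_{n-1})/(f(x_n) - f(x_{n-1}))

Iteration 1:
  f(0.940000) = -0.260019
  f(1.830000) = 0.743887
  x_2 = 1.830000 - 0.743887×(1.830000 - 0.940000)/(0.743887 - (-0.260019))
       = 1.170516
Iteration 2:
  f(1.830000) = 0.743887
  f(1.170516) = -0.287892
  x_3 = 1.170516 - (-0.287892)×(1.170516 - 1.830000)/(-0.287892 - 0.743887)
       = 1.354529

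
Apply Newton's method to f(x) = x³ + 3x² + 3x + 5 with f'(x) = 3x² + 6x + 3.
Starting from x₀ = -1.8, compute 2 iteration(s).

f(x) = x³ + 3x² + 3x + 5
f'(x) = 3x² + 6x + 3
x₀ = -1.8

Newton-Raphson formula: x_{n+1} = x_n - f(x_n)/f'(x_n)

Iteration 1:
  f(-1.800000) = 3.488000
  f'(-1.800000) = 1.920000
  x_1 = -1.800000 - 3.488000/1.920000 = -3.616667
Iteration 2:
  f(-3.616667) = -13.916171
  f'(-3.616667) = 20.540833
  x_2 = -3.616667 - (-13.916171)/20.540833 = -2.939179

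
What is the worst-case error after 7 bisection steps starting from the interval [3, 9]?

Bisection error bound: |error| ≤ (b-a)/2^n
|error| ≤ (9 - 3)/2^7 = 6/2^7
|error| ≤ 0.0468750000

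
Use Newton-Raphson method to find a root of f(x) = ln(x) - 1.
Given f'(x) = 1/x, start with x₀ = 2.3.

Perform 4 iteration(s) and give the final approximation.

f(x) = ln(x) - 1
f'(x) = 1/x
x₀ = 2.3

Newton-Raphson formula: x_{n+1} = x_n - f(x_n)/f'(x_n)

Iteration 1:
  f(2.300000) = -0.167091
  f'(2.300000) = 0.434783
  x_1 = 2.300000 - (-0.167091)/0.434783 = 2.684309
Iteration 2:
  f(2.684309) = -0.012577
  f'(2.684309) = 0.372535
  x_2 = 2.684309 - (-0.012577)/0.372535 = 2.718069
Iteration 3:
  f(2.718069) = -0.000078
  f'(2.718069) = 0.367908
  x_3 = 2.718069 - (-0.000078)/0.367908 = 2.718282
Iteration 4:
  f(2.718282) = 0.000000
  f'(2.718282) = 0.367879
  x_4 = 2.718282 - 0.000000/0.367879 = 2.718282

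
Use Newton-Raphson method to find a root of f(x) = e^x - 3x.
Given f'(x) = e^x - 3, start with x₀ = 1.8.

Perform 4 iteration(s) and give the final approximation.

f(x) = e^x - 3x
f'(x) = e^x - 3
x₀ = 1.8

Newton-Raphson formula: x_{n+1} = x_n - f(x_n)/f'(x_n)

Iteration 1:
  f(1.800000) = 0.649647
  f'(1.800000) = 3.049647
  x_1 = 1.800000 - 0.649647/3.049647 = 1.586976
Iteration 2:
  f(1.586976) = 0.128015
  f'(1.586976) = 1.888943
  x_2 = 1.586976 - 0.128015/1.888943 = 1.519206
Iteration 3:
  f(1.519206) = 0.010978
  f'(1.519206) = 1.568595
  x_3 = 1.519206 - 0.010978/1.568595 = 1.512207
Iteration 4:
  f(1.512207) = 0.000112
  f'(1.512207) = 1.536733
  x_4 = 1.512207 - 0.000112/1.536733 = 1.512135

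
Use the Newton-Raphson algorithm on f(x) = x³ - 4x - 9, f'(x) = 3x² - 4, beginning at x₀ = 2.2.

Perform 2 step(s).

f(x) = x³ - 4x - 9
f'(x) = 3x² - 4
x₀ = 2.2

Newton-Raphson formula: x_{n+1} = x_n - f(x_n)/f'(x_n)

Iteration 1:
  f(2.200000) = -7.152000
  f'(2.200000) = 10.520000
  x_1 = 2.200000 - (-7.152000)/10.520000 = 2.879848
Iteration 2:
  f(2.879848) = 3.364696
  f'(2.879848) = 20.880572
  x_2 = 2.879848 - 3.364696/20.880572 = 2.718708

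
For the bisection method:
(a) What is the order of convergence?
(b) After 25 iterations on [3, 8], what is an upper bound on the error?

(a) Bisection has linear (order 1) convergence; the error is halved each step.

(b) Error bound = (b-a)/2^n = (8 - 3)/2^{25}
    = 5/2^{25}

(a) 1 (linear); (b) error ≤ 1.49e-07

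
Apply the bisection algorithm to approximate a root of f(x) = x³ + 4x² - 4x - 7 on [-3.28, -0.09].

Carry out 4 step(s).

f(x) = x³ + 4x² - 4x - 7
Initial interval: [-3.28, -0.09]

Iteration 1:
  c_1 = (-3.280000 + (-0.090000))/2 = -1.685000
  f(c_1) = f(-1.685000) = 6.312806
  f(a) × f(c) ≥ 0, new interval: [-1.685000, -0.090000]
Iteration 2:
  c_2 = (-1.685000 + (-0.090000))/2 = -0.887500
  f(c_2) = f(-0.887500) = -0.998420
  f(a) × f(c) < 0, new interval: [-1.685000, -0.887500]
Iteration 3:
  c_3 = (-1.685000 + (-0.887500))/2 = -1.286250
  f(c_3) = f(-1.286250) = 2.634734
  f(a) × f(c) ≥ 0, new interval: [-1.286250, -0.887500]
Iteration 4:
  c_4 = (-1.286250 + (-0.887500))/2 = -1.086875
  f(c_4) = f(-1.086875) = 0.788767
  f(a) × f(c) ≥ 0, new interval: [-1.086875, -0.887500]

After 4 iteration(s), the approximation is c_4 = -1.086875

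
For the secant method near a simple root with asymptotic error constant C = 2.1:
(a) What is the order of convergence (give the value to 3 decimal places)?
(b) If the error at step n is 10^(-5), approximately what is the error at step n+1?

(a) Secant method has superlinear convergence with order φ = (1+√5)/2 ≈ 1.618.
    This means |e_{n+1}| ≈ C|e_n|^1.618.

(b) With |e_n| = 10^(-5) and C = 2.1:
    |e_{n+1}| ≈ 2.1 × (10^(-5))^1.618 = 2.1 × 10^(-8.09)

(a) ≈ 1.618 (golden ratio); (b) |e_{n+1}| ≈ 1.706e-08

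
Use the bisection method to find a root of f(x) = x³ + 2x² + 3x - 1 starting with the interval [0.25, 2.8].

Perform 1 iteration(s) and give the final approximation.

f(x) = x³ + 2x² + 3x - 1
Initial interval: [0.25, 2.8]

Iteration 1:
  c_1 = (0.250000 + 2.800000)/2 = 1.525000
  f(c_1) = f(1.525000) = 11.772828
  f(a) × f(c) < 0, new interval: [0.250000, 1.525000]

After 1 iteration(s), the approximation is c_1 = 1.525000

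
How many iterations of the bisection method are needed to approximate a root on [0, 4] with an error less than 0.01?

We need (b-a)/2^n ≤ 0.01
(4 - 0)/2^n ≤ 0.01
4/2^n ≤ 0.01
2^n ≥ 400
n ≥ log₂(400) = 8.64
n ≥ 9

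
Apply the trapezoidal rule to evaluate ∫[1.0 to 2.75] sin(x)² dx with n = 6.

f(x) = sin(x)²
a = 1.0, b = 2.75, n = 6
h = (b - a)/n = 0.291667

Trapezoidal rule: (h/2)[f(x₀) + 2f(x₁) + 2f(x₂) + ... + f(xₙ)]

x_0 = 1.0000, f(x_0) = 0.708073, coefficient = 1
x_1 = 1.2917, f(x_1) = 0.924089, coefficient = 2
x_2 = 1.5833, f(x_2) = 0.999843, coefficient = 2
x_3 = 1.8750, f(x_3) = 0.910280, coefficient = 2
x_4 = 2.1667, f(x_4) = 0.685022, coefficient = 2
x_5 = 2.4583, f(x_5) = 0.398570, coefficient = 2
x_6 = 2.7500, f(x_6) = 0.145665, coefficient = 1

I ≈ (0.291667/2) × 8.689345 = 1.267196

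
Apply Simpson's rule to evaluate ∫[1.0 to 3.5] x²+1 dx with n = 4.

f(x) = x²+1
a = 1.0, b = 3.5, n = 4
h = (b - a)/n = 0.625000

Simpson's rule: (h/3)[f(x₀) + 4f(x₁) + 2f(x₂) + ... + f(xₙ)]

x_0 = 1.0000, f(x_0) = 2.000000, coefficient = 1
x_1 = 1.6250, f(x_1) = 3.640625, coefficient = 4
x_2 = 2.2500, f(x_2) = 6.062500, coefficient = 2
x_3 = 2.8750, f(x_3) = 9.265625, coefficient = 4
x_4 = 3.5000, f(x_4) = 13.250000, coefficient = 1

I ≈ (0.625000/3) × 79.000000 = 16.458333
Exact value: 16.458333
Error: 0.000000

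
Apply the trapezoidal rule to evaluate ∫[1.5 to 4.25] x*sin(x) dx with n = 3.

f(x) = x*sin(x)
a = 1.5, b = 4.25, n = 3
h = (b - a)/n = 0.916667

Trapezoidal rule: (h/2)[f(x₀) + 2f(x₁) + 2f(x₂) + ... + f(xₙ)]

x_0 = 1.5000, f(x_0) = 1.496242, coefficient = 1
x_1 = 2.4167, f(x_1) = 1.602443, coefficient = 2
x_2 = 3.3333, f(x_2) = -0.635227, coefficient = 2
x_3 = 4.2500, f(x_3) = -3.803705, coefficient = 1

I ≈ (0.916667/2) × -0.373029 = -0.170971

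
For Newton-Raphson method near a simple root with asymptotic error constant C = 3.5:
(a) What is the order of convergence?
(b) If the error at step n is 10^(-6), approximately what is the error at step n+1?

(a) Newton-Raphson has quadratic (order 2) convergence near simple roots.
    This means |e_{n+1}| ≈ C|e_n|².

(b) With |e_n| = 10^(-6) and C = 3.5:
    |e_{n+1}| ≈ 3.5 × (10^(-6))² = 3.5 × 10^(-12)

(a) 2 (quadratic); (b) |e_{n+1}| ≈ 3.500e-12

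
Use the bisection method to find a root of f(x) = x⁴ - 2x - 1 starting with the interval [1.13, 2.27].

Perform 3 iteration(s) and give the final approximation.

f(x) = x⁴ - 2x - 1
Initial interval: [1.13, 2.27]

Iteration 1:
  c_1 = (1.130000 + 2.270000)/2 = 1.700000
  f(c_1) = f(1.700000) = 3.952100
  f(a) × f(c) < 0, new interval: [1.130000, 1.700000]
Iteration 2:
  c_2 = (1.130000 + 1.700000)/2 = 1.415000
  f(c_2) = f(1.415000) = 0.178905
  f(a) × f(c) < 0, new interval: [1.130000, 1.415000]
Iteration 3:
  c_3 = (1.130000 + 1.415000)/2 = 1.272500
  f(c_3) = f(1.272500) = -0.923009
  f(a) × f(c) ≥ 0, new interval: [1.272500, 1.415000]

After 3 iteration(s), the approximation is c_3 = 1.272500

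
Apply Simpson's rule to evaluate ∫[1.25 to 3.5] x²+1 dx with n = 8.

f(x) = x²+1
a = 1.25, b = 3.5, n = 8
h = (b - a)/n = 0.281250

Simpson's rule: (h/3)[f(x₀) + 4f(x₁) + 2f(x₂) + ... + f(xₙ)]

x_0 = 1.2500, f(x_0) = 2.562500, coefficient = 1
x_1 = 1.5312, f(x_1) = 3.344727, coefficient = 4
x_2 = 1.8125, f(x_2) = 4.285156, coefficient = 2
x_3 = 2.0938, f(x_3) = 5.383789, coefficient = 4
x_4 = 2.3750, f(x_4) = 6.640625, coefficient = 2
x_5 = 2.6562, f(x_5) = 8.055664, coefficient = 4
x_6 = 2.9375, f(x_6) = 9.628906, coefficient = 2
x_7 = 3.2188, f(x_7) = 11.360352, coefficient = 4
x_8 = 3.5000, f(x_8) = 13.250000, coefficient = 1

I ≈ (0.281250/3) × 169.500000 = 15.890625
Exact value: 15.890625
Error: 0.000000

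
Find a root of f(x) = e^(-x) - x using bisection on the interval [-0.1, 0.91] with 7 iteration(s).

f(x) = e^(-x) - x
Initial interval: [-0.1, 0.91]

Iteration 1:
  c_1 = (-0.100000 + 0.910000)/2 = 0.405000
  f(c_1) = f(0.405000) = 0.261977
  f(a) × f(c) ≥ 0, new interval: [0.405000, 0.910000]
Iteration 2:
  c_2 = (0.405000 + 0.910000)/2 = 0.657500
  f(c_2) = f(0.657500) = -0.139355
  f(a) × f(c) < 0, new interval: [0.405000, 0.657500]
Iteration 3:
  c_3 = (0.405000 + 0.657500)/2 = 0.531250
  f(c_3) = f(0.531250) = 0.056620
  f(a) × f(c) ≥ 0, new interval: [0.531250, 0.657500]
Iteration 4:
  c_4 = (0.531250 + 0.657500)/2 = 0.594375
  f(c_4) = f(0.594375) = -0.042468
  f(a) × f(c) < 0, new interval: [0.531250, 0.594375]
Iteration 5:
  c_5 = (0.531250 + 0.594375)/2 = 0.562812
  f(c_5) = f(0.562812) = 0.006792
  f(a) × f(c) ≥ 0, new interval: [0.562812, 0.594375]
Iteration 6:
  c_6 = (0.562812 + 0.594375)/2 = 0.578594
  f(c_6) = f(0.578594) = -0.017907
  f(a) × f(c) < 0, new interval: [0.562812, 0.578594]
Iteration 7:
  c_7 = (0.562812 + 0.578594)/2 = 0.570703
  f(c_7) = f(0.570703) = -0.005575
  f(a) × f(c) < 0, new interval: [0.562812, 0.570703]

After 7 iteration(s), the approximation is c_7 = 0.570703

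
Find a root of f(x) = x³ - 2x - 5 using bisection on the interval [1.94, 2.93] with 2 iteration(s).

f(x) = x³ - 2x - 5
Initial interval: [1.94, 2.93]

Iteration 1:
  c_1 = (1.940000 + 2.930000)/2 = 2.435000
  f(c_1) = f(2.435000) = 4.567663
  f(a) × f(c) < 0, new interval: [1.940000, 2.435000]
Iteration 2:
  c_2 = (1.940000 + 2.435000)/2 = 2.187500
  f(c_2) = f(2.187500) = 1.092529
  f(a) × f(c) < 0, new interval: [1.940000, 2.187500]

After 2 iteration(s), the approximation is c_2 = 2.187500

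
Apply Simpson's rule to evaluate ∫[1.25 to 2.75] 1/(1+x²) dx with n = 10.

f(x) = 1/(1+x²)
a = 1.25, b = 2.75, n = 10
h = (b - a)/n = 0.150000

Simpson's rule: (h/3)[f(x₀) + 4f(x₁) + 2f(x₂) + ... + f(xₙ)]

x_0 = 1.2500, f(x_0) = 0.390244, coefficient = 1
x_1 = 1.4000, f(x_1) = 0.337838, coefficient = 4
x_2 = 1.5500, f(x_2) = 0.293902, coefficient = 2
x_3 = 1.7000, f(x_3) = 0.257069, coefficient = 4
x_4 = 1.8500, f(x_4) = 0.226116, coefficient = 2
x_5 = 2.0000, f(x_5) = 0.200000, coefficient = 4
x_6 = 2.1500, f(x_6) = 0.177857, coefficient = 2
x_7 = 2.3000, f(x_7) = 0.158983, coefficient = 4
x_8 = 2.4500, f(x_8) = 0.142806, coefficient = 2
x_9 = 2.6000, f(x_9) = 0.128866, coefficient = 4
x_10 = 2.7500, f(x_10) = 0.116788, coefficient = 1

I ≈ (0.150000/3) × 6.519417 = 0.325971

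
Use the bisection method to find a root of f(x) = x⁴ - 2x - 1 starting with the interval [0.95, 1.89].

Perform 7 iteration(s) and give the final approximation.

f(x) = x⁴ - 2x - 1
Initial interval: [0.95, 1.89]

Iteration 1:
  c_1 = (0.950000 + 1.890000)/2 = 1.420000
  f(c_1) = f(1.420000) = 0.225869
  f(a) × f(c) < 0, new interval: [0.950000, 1.420000]
Iteration 2:
  c_2 = (0.950000 + 1.420000)/2 = 1.185000
  f(c_2) = f(1.185000) = -1.398152
  f(a) × f(c) ≥ 0, new interval: [1.185000, 1.420000]
Iteration 3:
  c_3 = (1.185000 + 1.420000)/2 = 1.302500
  f(c_3) = f(1.302500) = -0.726867
  f(a) × f(c) ≥ 0, new interval: [1.302500, 1.420000]
Iteration 4:
  c_4 = (1.302500 + 1.420000)/2 = 1.361250
  f(c_4) = f(1.361250) = -0.288885
  f(a) × f(c) ≥ 0, new interval: [1.361250, 1.420000]
Iteration 5:
  c_5 = (1.361250 + 1.420000)/2 = 1.390625
  f(c_5) = f(1.390625) = -0.041521
  f(a) × f(c) ≥ 0, new interval: [1.390625, 1.420000]
Iteration 6:
  c_6 = (1.390625 + 1.420000)/2 = 1.405312
  f(c_6) = f(1.405312) = 0.089618
  f(a) × f(c) < 0, new interval: [1.390625, 1.405312]
Iteration 7:
  c_7 = (1.390625 + 1.405312)/2 = 1.397969
  f(c_7) = f(1.397969) = 0.023416
  f(a) × f(c) < 0, new interval: [1.390625, 1.397969]

After 7 iteration(s), the approximation is c_7 = 1.397969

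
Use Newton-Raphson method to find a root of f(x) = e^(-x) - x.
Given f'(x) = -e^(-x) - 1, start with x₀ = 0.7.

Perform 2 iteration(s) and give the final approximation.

f(x) = e^(-x) - x
f'(x) = -e^(-x) - 1
x₀ = 0.7

Newton-Raphson formula: x_{n+1} = x_n - f(x_n)/f'(x_n)

Iteration 1:
  f(0.700000) = -0.203415
  f'(0.700000) = -1.496585
  x_1 = 0.700000 - (-0.203415)/(-1.496585) = 0.564081
Iteration 2:
  f(0.564081) = 0.004802
  f'(0.564081) = -1.568883
  x_2 = 0.564081 - 0.004802/(-1.568883) = 0.567142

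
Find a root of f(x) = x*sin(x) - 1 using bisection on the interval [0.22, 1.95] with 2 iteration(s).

f(x) = x*sin(x) - 1
Initial interval: [0.22, 1.95]

Iteration 1:
  c_1 = (0.220000 + 1.950000)/2 = 1.085000
  f(c_1) = f(1.085000) = -0.040531
  f(a) × f(c) ≥ 0, new interval: [1.085000, 1.950000]
Iteration 2:
  c_2 = (1.085000 + 1.950000)/2 = 1.517500
  f(c_2) = f(1.517500) = 0.515345
  f(a) × f(c) < 0, new interval: [1.085000, 1.517500]

After 2 iteration(s), the approximation is c_2 = 1.517500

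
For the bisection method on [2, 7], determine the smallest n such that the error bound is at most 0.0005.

We need (b-a)/2^n ≤ 0.0005
(7 - 2)/2^n ≤ 0.0005
5/2^n ≤ 0.0005
2^n ≥ 10000
n ≥ log₂(10000) = 13.29
n ≥ 14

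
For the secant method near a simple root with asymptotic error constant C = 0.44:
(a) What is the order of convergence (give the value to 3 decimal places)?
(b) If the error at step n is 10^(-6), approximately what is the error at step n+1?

(a) Secant method has superlinear convergence with order φ = (1+√5)/2 ≈ 1.618.
    This means |e_{n+1}| ≈ C|e_n|^1.618.

(b) With |e_n| = 10^(-6) and C = 0.44:
    |e_{n+1}| ≈ 0.44 × (10^(-6))^1.618 = 0.44 × 10^(-9.71)

(a) ≈ 1.618 (golden ratio); (b) |e_{n+1}| ≈ 8.615e-11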